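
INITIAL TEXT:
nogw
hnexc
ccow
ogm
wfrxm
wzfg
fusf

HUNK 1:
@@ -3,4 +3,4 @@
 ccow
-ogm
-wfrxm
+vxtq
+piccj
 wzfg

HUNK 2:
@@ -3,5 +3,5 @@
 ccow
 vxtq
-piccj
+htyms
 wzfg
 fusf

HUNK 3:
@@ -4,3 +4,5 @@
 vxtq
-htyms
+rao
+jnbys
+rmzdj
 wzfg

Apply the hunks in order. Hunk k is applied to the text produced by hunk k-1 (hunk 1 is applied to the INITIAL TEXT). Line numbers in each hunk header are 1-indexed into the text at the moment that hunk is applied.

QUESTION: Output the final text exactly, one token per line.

Answer: nogw
hnexc
ccow
vxtq
rao
jnbys
rmzdj
wzfg
fusf

Derivation:
Hunk 1: at line 3 remove [ogm,wfrxm] add [vxtq,piccj] -> 7 lines: nogw hnexc ccow vxtq piccj wzfg fusf
Hunk 2: at line 3 remove [piccj] add [htyms] -> 7 lines: nogw hnexc ccow vxtq htyms wzfg fusf
Hunk 3: at line 4 remove [htyms] add [rao,jnbys,rmzdj] -> 9 lines: nogw hnexc ccow vxtq rao jnbys rmzdj wzfg fusf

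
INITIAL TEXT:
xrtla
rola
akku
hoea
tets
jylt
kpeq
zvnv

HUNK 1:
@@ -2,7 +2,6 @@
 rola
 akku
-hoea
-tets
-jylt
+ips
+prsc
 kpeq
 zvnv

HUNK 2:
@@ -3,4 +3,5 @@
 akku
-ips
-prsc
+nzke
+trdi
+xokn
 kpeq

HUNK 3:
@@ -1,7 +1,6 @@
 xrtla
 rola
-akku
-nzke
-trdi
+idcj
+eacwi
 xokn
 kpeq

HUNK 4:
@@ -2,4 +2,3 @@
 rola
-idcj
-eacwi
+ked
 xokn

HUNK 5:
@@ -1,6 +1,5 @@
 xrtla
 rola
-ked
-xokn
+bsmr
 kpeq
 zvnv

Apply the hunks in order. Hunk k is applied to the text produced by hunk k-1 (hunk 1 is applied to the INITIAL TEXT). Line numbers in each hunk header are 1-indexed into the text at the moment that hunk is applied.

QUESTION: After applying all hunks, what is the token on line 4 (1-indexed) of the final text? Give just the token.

Hunk 1: at line 2 remove [hoea,tets,jylt] add [ips,prsc] -> 7 lines: xrtla rola akku ips prsc kpeq zvnv
Hunk 2: at line 3 remove [ips,prsc] add [nzke,trdi,xokn] -> 8 lines: xrtla rola akku nzke trdi xokn kpeq zvnv
Hunk 3: at line 1 remove [akku,nzke,trdi] add [idcj,eacwi] -> 7 lines: xrtla rola idcj eacwi xokn kpeq zvnv
Hunk 4: at line 2 remove [idcj,eacwi] add [ked] -> 6 lines: xrtla rola ked xokn kpeq zvnv
Hunk 5: at line 1 remove [ked,xokn] add [bsmr] -> 5 lines: xrtla rola bsmr kpeq zvnv
Final line 4: kpeq

Answer: kpeq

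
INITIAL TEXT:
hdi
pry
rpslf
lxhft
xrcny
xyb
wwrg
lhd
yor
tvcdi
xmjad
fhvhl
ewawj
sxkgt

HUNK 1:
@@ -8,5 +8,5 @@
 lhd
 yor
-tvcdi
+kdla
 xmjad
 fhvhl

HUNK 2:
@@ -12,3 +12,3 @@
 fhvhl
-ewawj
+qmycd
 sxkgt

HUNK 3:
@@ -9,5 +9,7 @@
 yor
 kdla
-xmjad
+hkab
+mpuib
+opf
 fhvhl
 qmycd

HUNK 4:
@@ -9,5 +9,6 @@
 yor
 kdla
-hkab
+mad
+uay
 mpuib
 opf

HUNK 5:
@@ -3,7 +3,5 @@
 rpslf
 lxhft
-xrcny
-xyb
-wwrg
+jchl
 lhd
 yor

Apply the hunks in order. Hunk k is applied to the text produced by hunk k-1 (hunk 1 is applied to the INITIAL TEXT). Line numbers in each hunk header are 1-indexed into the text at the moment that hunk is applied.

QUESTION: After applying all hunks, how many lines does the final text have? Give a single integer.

Answer: 15

Derivation:
Hunk 1: at line 8 remove [tvcdi] add [kdla] -> 14 lines: hdi pry rpslf lxhft xrcny xyb wwrg lhd yor kdla xmjad fhvhl ewawj sxkgt
Hunk 2: at line 12 remove [ewawj] add [qmycd] -> 14 lines: hdi pry rpslf lxhft xrcny xyb wwrg lhd yor kdla xmjad fhvhl qmycd sxkgt
Hunk 3: at line 9 remove [xmjad] add [hkab,mpuib,opf] -> 16 lines: hdi pry rpslf lxhft xrcny xyb wwrg lhd yor kdla hkab mpuib opf fhvhl qmycd sxkgt
Hunk 4: at line 9 remove [hkab] add [mad,uay] -> 17 lines: hdi pry rpslf lxhft xrcny xyb wwrg lhd yor kdla mad uay mpuib opf fhvhl qmycd sxkgt
Hunk 5: at line 3 remove [xrcny,xyb,wwrg] add [jchl] -> 15 lines: hdi pry rpslf lxhft jchl lhd yor kdla mad uay mpuib opf fhvhl qmycd sxkgt
Final line count: 15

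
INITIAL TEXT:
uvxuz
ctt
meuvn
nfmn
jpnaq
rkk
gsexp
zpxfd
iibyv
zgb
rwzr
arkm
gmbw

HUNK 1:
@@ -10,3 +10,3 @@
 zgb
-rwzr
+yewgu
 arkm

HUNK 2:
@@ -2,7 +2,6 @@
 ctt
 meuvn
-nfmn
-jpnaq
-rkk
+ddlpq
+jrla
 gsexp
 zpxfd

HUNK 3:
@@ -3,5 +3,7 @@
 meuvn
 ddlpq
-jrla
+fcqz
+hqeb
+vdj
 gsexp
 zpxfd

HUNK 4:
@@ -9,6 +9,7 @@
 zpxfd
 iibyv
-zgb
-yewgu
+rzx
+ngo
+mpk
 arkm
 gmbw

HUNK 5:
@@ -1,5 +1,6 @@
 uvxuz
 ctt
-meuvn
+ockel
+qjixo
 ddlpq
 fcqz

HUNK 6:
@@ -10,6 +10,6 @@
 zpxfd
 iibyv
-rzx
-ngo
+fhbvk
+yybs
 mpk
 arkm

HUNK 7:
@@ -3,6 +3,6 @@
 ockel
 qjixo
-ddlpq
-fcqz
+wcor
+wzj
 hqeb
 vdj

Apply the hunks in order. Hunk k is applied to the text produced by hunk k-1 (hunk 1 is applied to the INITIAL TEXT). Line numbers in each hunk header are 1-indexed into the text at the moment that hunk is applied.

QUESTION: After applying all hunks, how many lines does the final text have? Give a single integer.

Answer: 16

Derivation:
Hunk 1: at line 10 remove [rwzr] add [yewgu] -> 13 lines: uvxuz ctt meuvn nfmn jpnaq rkk gsexp zpxfd iibyv zgb yewgu arkm gmbw
Hunk 2: at line 2 remove [nfmn,jpnaq,rkk] add [ddlpq,jrla] -> 12 lines: uvxuz ctt meuvn ddlpq jrla gsexp zpxfd iibyv zgb yewgu arkm gmbw
Hunk 3: at line 3 remove [jrla] add [fcqz,hqeb,vdj] -> 14 lines: uvxuz ctt meuvn ddlpq fcqz hqeb vdj gsexp zpxfd iibyv zgb yewgu arkm gmbw
Hunk 4: at line 9 remove [zgb,yewgu] add [rzx,ngo,mpk] -> 15 lines: uvxuz ctt meuvn ddlpq fcqz hqeb vdj gsexp zpxfd iibyv rzx ngo mpk arkm gmbw
Hunk 5: at line 1 remove [meuvn] add [ockel,qjixo] -> 16 lines: uvxuz ctt ockel qjixo ddlpq fcqz hqeb vdj gsexp zpxfd iibyv rzx ngo mpk arkm gmbw
Hunk 6: at line 10 remove [rzx,ngo] add [fhbvk,yybs] -> 16 lines: uvxuz ctt ockel qjixo ddlpq fcqz hqeb vdj gsexp zpxfd iibyv fhbvk yybs mpk arkm gmbw
Hunk 7: at line 3 remove [ddlpq,fcqz] add [wcor,wzj] -> 16 lines: uvxuz ctt ockel qjixo wcor wzj hqeb vdj gsexp zpxfd iibyv fhbvk yybs mpk arkm gmbw
Final line count: 16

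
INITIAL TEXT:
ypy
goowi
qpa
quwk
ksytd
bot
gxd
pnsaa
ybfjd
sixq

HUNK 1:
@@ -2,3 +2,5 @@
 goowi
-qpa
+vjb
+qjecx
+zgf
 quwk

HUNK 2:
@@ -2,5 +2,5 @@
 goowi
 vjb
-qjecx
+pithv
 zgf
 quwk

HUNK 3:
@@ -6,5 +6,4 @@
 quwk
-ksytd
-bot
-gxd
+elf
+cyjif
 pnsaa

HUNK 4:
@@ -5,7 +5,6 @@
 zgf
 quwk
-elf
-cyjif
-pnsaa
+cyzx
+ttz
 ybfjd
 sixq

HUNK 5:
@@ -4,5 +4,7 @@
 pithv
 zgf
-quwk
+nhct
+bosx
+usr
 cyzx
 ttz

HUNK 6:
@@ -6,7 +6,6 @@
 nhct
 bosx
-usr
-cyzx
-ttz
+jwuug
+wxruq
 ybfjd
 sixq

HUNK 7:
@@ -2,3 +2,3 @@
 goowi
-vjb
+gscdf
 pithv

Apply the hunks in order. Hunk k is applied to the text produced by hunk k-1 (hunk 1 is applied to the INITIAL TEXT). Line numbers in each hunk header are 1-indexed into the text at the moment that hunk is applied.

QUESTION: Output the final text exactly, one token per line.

Answer: ypy
goowi
gscdf
pithv
zgf
nhct
bosx
jwuug
wxruq
ybfjd
sixq

Derivation:
Hunk 1: at line 2 remove [qpa] add [vjb,qjecx,zgf] -> 12 lines: ypy goowi vjb qjecx zgf quwk ksytd bot gxd pnsaa ybfjd sixq
Hunk 2: at line 2 remove [qjecx] add [pithv] -> 12 lines: ypy goowi vjb pithv zgf quwk ksytd bot gxd pnsaa ybfjd sixq
Hunk 3: at line 6 remove [ksytd,bot,gxd] add [elf,cyjif] -> 11 lines: ypy goowi vjb pithv zgf quwk elf cyjif pnsaa ybfjd sixq
Hunk 4: at line 5 remove [elf,cyjif,pnsaa] add [cyzx,ttz] -> 10 lines: ypy goowi vjb pithv zgf quwk cyzx ttz ybfjd sixq
Hunk 5: at line 4 remove [quwk] add [nhct,bosx,usr] -> 12 lines: ypy goowi vjb pithv zgf nhct bosx usr cyzx ttz ybfjd sixq
Hunk 6: at line 6 remove [usr,cyzx,ttz] add [jwuug,wxruq] -> 11 lines: ypy goowi vjb pithv zgf nhct bosx jwuug wxruq ybfjd sixq
Hunk 7: at line 2 remove [vjb] add [gscdf] -> 11 lines: ypy goowi gscdf pithv zgf nhct bosx jwuug wxruq ybfjd sixq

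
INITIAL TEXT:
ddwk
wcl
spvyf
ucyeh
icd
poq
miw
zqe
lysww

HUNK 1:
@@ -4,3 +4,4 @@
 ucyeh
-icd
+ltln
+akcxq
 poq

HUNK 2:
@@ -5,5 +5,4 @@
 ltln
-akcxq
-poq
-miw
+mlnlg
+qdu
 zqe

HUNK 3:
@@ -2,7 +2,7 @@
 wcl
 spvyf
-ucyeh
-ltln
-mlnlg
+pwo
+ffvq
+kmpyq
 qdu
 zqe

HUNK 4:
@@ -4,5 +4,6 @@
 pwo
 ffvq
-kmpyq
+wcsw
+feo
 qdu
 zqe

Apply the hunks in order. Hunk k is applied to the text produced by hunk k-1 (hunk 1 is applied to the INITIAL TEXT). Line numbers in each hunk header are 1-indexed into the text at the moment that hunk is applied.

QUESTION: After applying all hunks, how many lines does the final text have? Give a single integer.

Answer: 10

Derivation:
Hunk 1: at line 4 remove [icd] add [ltln,akcxq] -> 10 lines: ddwk wcl spvyf ucyeh ltln akcxq poq miw zqe lysww
Hunk 2: at line 5 remove [akcxq,poq,miw] add [mlnlg,qdu] -> 9 lines: ddwk wcl spvyf ucyeh ltln mlnlg qdu zqe lysww
Hunk 3: at line 2 remove [ucyeh,ltln,mlnlg] add [pwo,ffvq,kmpyq] -> 9 lines: ddwk wcl spvyf pwo ffvq kmpyq qdu zqe lysww
Hunk 4: at line 4 remove [kmpyq] add [wcsw,feo] -> 10 lines: ddwk wcl spvyf pwo ffvq wcsw feo qdu zqe lysww
Final line count: 10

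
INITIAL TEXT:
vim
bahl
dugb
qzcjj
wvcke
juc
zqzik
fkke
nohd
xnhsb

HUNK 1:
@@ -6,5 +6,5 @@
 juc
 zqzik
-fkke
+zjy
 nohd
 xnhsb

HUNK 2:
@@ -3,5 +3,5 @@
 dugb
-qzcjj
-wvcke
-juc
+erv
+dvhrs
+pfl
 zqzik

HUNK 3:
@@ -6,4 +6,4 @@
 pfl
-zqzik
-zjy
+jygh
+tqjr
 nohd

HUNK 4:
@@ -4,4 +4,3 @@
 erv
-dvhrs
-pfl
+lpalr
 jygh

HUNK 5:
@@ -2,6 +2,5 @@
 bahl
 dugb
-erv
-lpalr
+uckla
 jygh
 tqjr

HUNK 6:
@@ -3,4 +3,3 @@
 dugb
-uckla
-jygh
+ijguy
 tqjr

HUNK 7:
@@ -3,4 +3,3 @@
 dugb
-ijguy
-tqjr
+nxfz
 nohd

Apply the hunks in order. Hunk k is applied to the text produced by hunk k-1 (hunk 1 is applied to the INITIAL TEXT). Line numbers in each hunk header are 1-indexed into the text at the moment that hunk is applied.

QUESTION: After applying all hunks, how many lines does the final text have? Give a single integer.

Hunk 1: at line 6 remove [fkke] add [zjy] -> 10 lines: vim bahl dugb qzcjj wvcke juc zqzik zjy nohd xnhsb
Hunk 2: at line 3 remove [qzcjj,wvcke,juc] add [erv,dvhrs,pfl] -> 10 lines: vim bahl dugb erv dvhrs pfl zqzik zjy nohd xnhsb
Hunk 3: at line 6 remove [zqzik,zjy] add [jygh,tqjr] -> 10 lines: vim bahl dugb erv dvhrs pfl jygh tqjr nohd xnhsb
Hunk 4: at line 4 remove [dvhrs,pfl] add [lpalr] -> 9 lines: vim bahl dugb erv lpalr jygh tqjr nohd xnhsb
Hunk 5: at line 2 remove [erv,lpalr] add [uckla] -> 8 lines: vim bahl dugb uckla jygh tqjr nohd xnhsb
Hunk 6: at line 3 remove [uckla,jygh] add [ijguy] -> 7 lines: vim bahl dugb ijguy tqjr nohd xnhsb
Hunk 7: at line 3 remove [ijguy,tqjr] add [nxfz] -> 6 lines: vim bahl dugb nxfz nohd xnhsb
Final line count: 6

Answer: 6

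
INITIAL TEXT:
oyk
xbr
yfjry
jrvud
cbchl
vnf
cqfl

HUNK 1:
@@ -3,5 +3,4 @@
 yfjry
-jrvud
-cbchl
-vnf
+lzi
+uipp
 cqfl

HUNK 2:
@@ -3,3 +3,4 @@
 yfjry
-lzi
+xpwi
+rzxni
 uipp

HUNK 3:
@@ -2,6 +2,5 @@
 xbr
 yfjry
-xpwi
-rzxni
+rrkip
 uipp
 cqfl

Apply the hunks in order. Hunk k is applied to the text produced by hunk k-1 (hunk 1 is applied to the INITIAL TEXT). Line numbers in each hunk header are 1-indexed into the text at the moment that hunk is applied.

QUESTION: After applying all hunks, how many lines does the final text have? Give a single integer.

Hunk 1: at line 3 remove [jrvud,cbchl,vnf] add [lzi,uipp] -> 6 lines: oyk xbr yfjry lzi uipp cqfl
Hunk 2: at line 3 remove [lzi] add [xpwi,rzxni] -> 7 lines: oyk xbr yfjry xpwi rzxni uipp cqfl
Hunk 3: at line 2 remove [xpwi,rzxni] add [rrkip] -> 6 lines: oyk xbr yfjry rrkip uipp cqfl
Final line count: 6

Answer: 6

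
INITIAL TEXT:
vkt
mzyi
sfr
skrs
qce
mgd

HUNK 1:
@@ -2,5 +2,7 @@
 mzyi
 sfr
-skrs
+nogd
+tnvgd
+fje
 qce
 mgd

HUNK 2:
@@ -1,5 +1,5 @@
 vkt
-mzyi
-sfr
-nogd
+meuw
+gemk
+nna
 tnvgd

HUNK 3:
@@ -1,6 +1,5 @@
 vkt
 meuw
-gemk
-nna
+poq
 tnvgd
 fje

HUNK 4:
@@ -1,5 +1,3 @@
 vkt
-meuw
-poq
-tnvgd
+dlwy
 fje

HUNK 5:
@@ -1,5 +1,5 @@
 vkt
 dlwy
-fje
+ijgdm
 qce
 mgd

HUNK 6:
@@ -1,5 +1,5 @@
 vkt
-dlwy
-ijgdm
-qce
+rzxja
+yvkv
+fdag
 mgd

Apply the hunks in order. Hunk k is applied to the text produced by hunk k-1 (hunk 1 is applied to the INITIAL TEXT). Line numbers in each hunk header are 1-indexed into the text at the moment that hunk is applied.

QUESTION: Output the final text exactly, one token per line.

Answer: vkt
rzxja
yvkv
fdag
mgd

Derivation:
Hunk 1: at line 2 remove [skrs] add [nogd,tnvgd,fje] -> 8 lines: vkt mzyi sfr nogd tnvgd fje qce mgd
Hunk 2: at line 1 remove [mzyi,sfr,nogd] add [meuw,gemk,nna] -> 8 lines: vkt meuw gemk nna tnvgd fje qce mgd
Hunk 3: at line 1 remove [gemk,nna] add [poq] -> 7 lines: vkt meuw poq tnvgd fje qce mgd
Hunk 4: at line 1 remove [meuw,poq,tnvgd] add [dlwy] -> 5 lines: vkt dlwy fje qce mgd
Hunk 5: at line 1 remove [fje] add [ijgdm] -> 5 lines: vkt dlwy ijgdm qce mgd
Hunk 6: at line 1 remove [dlwy,ijgdm,qce] add [rzxja,yvkv,fdag] -> 5 lines: vkt rzxja yvkv fdag mgd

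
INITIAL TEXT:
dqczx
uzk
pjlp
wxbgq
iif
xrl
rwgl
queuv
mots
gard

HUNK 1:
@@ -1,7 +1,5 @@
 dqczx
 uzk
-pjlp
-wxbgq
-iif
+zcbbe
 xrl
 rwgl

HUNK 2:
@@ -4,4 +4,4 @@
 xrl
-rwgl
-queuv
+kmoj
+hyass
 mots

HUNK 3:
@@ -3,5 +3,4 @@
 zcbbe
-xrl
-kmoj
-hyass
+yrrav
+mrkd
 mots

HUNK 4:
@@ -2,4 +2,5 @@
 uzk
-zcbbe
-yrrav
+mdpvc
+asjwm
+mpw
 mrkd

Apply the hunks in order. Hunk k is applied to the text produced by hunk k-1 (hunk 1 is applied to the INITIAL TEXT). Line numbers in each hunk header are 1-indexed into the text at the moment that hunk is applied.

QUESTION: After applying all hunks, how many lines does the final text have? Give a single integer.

Hunk 1: at line 1 remove [pjlp,wxbgq,iif] add [zcbbe] -> 8 lines: dqczx uzk zcbbe xrl rwgl queuv mots gard
Hunk 2: at line 4 remove [rwgl,queuv] add [kmoj,hyass] -> 8 lines: dqczx uzk zcbbe xrl kmoj hyass mots gard
Hunk 3: at line 3 remove [xrl,kmoj,hyass] add [yrrav,mrkd] -> 7 lines: dqczx uzk zcbbe yrrav mrkd mots gard
Hunk 4: at line 2 remove [zcbbe,yrrav] add [mdpvc,asjwm,mpw] -> 8 lines: dqczx uzk mdpvc asjwm mpw mrkd mots gard
Final line count: 8

Answer: 8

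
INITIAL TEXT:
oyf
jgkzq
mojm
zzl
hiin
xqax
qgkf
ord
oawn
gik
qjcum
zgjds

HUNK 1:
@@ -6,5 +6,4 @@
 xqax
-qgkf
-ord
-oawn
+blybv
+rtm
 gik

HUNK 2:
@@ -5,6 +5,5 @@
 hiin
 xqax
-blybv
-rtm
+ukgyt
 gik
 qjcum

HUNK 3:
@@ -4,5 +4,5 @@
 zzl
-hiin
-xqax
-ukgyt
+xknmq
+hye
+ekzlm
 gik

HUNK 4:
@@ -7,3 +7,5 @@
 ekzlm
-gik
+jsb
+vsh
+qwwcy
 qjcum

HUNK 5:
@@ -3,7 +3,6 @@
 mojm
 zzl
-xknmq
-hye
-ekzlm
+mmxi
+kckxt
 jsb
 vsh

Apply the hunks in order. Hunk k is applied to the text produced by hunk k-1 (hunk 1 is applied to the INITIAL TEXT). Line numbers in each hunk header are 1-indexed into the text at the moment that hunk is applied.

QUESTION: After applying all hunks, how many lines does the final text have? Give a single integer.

Answer: 11

Derivation:
Hunk 1: at line 6 remove [qgkf,ord,oawn] add [blybv,rtm] -> 11 lines: oyf jgkzq mojm zzl hiin xqax blybv rtm gik qjcum zgjds
Hunk 2: at line 5 remove [blybv,rtm] add [ukgyt] -> 10 lines: oyf jgkzq mojm zzl hiin xqax ukgyt gik qjcum zgjds
Hunk 3: at line 4 remove [hiin,xqax,ukgyt] add [xknmq,hye,ekzlm] -> 10 lines: oyf jgkzq mojm zzl xknmq hye ekzlm gik qjcum zgjds
Hunk 4: at line 7 remove [gik] add [jsb,vsh,qwwcy] -> 12 lines: oyf jgkzq mojm zzl xknmq hye ekzlm jsb vsh qwwcy qjcum zgjds
Hunk 5: at line 3 remove [xknmq,hye,ekzlm] add [mmxi,kckxt] -> 11 lines: oyf jgkzq mojm zzl mmxi kckxt jsb vsh qwwcy qjcum zgjds
Final line count: 11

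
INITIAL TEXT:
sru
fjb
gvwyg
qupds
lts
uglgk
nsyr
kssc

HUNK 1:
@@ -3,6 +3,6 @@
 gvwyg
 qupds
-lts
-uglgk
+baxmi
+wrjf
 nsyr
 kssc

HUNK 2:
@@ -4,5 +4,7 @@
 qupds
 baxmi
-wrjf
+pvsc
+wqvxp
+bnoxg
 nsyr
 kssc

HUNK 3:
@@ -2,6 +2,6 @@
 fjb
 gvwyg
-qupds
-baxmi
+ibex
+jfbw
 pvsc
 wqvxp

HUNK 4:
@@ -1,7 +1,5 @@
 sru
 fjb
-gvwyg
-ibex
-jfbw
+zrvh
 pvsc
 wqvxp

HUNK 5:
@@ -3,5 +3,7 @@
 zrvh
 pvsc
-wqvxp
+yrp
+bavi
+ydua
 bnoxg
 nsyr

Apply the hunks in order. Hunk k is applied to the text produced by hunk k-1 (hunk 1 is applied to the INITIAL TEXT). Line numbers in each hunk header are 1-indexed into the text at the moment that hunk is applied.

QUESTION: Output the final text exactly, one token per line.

Answer: sru
fjb
zrvh
pvsc
yrp
bavi
ydua
bnoxg
nsyr
kssc

Derivation:
Hunk 1: at line 3 remove [lts,uglgk] add [baxmi,wrjf] -> 8 lines: sru fjb gvwyg qupds baxmi wrjf nsyr kssc
Hunk 2: at line 4 remove [wrjf] add [pvsc,wqvxp,bnoxg] -> 10 lines: sru fjb gvwyg qupds baxmi pvsc wqvxp bnoxg nsyr kssc
Hunk 3: at line 2 remove [qupds,baxmi] add [ibex,jfbw] -> 10 lines: sru fjb gvwyg ibex jfbw pvsc wqvxp bnoxg nsyr kssc
Hunk 4: at line 1 remove [gvwyg,ibex,jfbw] add [zrvh] -> 8 lines: sru fjb zrvh pvsc wqvxp bnoxg nsyr kssc
Hunk 5: at line 3 remove [wqvxp] add [yrp,bavi,ydua] -> 10 lines: sru fjb zrvh pvsc yrp bavi ydua bnoxg nsyr kssc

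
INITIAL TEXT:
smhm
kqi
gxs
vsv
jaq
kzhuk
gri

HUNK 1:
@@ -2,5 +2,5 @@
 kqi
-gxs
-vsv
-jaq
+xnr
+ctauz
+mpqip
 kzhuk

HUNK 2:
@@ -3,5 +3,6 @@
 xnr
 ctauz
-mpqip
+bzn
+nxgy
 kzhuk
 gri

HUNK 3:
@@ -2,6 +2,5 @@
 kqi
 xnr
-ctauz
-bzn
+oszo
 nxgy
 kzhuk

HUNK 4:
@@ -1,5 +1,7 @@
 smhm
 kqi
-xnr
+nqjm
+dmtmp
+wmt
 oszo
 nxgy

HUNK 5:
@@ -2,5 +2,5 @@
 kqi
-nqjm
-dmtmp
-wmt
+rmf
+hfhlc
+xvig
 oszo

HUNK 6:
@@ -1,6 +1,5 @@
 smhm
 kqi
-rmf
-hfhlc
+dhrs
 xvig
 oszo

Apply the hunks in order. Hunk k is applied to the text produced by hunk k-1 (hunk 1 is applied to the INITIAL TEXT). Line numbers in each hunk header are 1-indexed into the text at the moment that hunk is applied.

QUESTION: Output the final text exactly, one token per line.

Hunk 1: at line 2 remove [gxs,vsv,jaq] add [xnr,ctauz,mpqip] -> 7 lines: smhm kqi xnr ctauz mpqip kzhuk gri
Hunk 2: at line 3 remove [mpqip] add [bzn,nxgy] -> 8 lines: smhm kqi xnr ctauz bzn nxgy kzhuk gri
Hunk 3: at line 2 remove [ctauz,bzn] add [oszo] -> 7 lines: smhm kqi xnr oszo nxgy kzhuk gri
Hunk 4: at line 1 remove [xnr] add [nqjm,dmtmp,wmt] -> 9 lines: smhm kqi nqjm dmtmp wmt oszo nxgy kzhuk gri
Hunk 5: at line 2 remove [nqjm,dmtmp,wmt] add [rmf,hfhlc,xvig] -> 9 lines: smhm kqi rmf hfhlc xvig oszo nxgy kzhuk gri
Hunk 6: at line 1 remove [rmf,hfhlc] add [dhrs] -> 8 lines: smhm kqi dhrs xvig oszo nxgy kzhuk gri

Answer: smhm
kqi
dhrs
xvig
oszo
nxgy
kzhuk
gri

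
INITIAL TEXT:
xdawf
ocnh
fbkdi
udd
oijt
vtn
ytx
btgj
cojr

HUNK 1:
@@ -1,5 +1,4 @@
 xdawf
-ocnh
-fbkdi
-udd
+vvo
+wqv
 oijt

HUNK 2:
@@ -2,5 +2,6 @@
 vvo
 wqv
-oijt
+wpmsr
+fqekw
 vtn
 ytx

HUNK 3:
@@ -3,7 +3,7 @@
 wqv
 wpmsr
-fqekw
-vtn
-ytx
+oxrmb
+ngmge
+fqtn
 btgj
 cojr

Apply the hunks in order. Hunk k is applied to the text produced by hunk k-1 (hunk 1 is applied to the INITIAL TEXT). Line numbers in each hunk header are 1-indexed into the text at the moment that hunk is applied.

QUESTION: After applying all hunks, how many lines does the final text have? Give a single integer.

Answer: 9

Derivation:
Hunk 1: at line 1 remove [ocnh,fbkdi,udd] add [vvo,wqv] -> 8 lines: xdawf vvo wqv oijt vtn ytx btgj cojr
Hunk 2: at line 2 remove [oijt] add [wpmsr,fqekw] -> 9 lines: xdawf vvo wqv wpmsr fqekw vtn ytx btgj cojr
Hunk 3: at line 3 remove [fqekw,vtn,ytx] add [oxrmb,ngmge,fqtn] -> 9 lines: xdawf vvo wqv wpmsr oxrmb ngmge fqtn btgj cojr
Final line count: 9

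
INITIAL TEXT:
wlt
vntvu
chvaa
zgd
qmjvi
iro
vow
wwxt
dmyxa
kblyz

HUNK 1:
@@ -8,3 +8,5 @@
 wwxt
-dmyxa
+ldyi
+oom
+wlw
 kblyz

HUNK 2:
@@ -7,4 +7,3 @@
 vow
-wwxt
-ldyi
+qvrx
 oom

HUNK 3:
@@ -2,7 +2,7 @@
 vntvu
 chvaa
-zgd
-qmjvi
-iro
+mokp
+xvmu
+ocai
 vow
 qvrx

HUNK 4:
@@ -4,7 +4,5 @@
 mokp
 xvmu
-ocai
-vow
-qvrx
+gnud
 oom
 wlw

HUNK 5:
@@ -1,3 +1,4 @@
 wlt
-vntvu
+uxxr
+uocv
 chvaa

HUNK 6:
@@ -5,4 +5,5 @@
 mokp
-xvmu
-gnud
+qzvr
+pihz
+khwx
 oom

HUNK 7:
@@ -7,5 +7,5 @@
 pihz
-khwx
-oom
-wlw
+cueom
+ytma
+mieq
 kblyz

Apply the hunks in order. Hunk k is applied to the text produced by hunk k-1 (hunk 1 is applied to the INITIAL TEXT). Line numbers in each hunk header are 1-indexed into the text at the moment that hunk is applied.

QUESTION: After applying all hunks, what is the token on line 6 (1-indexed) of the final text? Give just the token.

Answer: qzvr

Derivation:
Hunk 1: at line 8 remove [dmyxa] add [ldyi,oom,wlw] -> 12 lines: wlt vntvu chvaa zgd qmjvi iro vow wwxt ldyi oom wlw kblyz
Hunk 2: at line 7 remove [wwxt,ldyi] add [qvrx] -> 11 lines: wlt vntvu chvaa zgd qmjvi iro vow qvrx oom wlw kblyz
Hunk 3: at line 2 remove [zgd,qmjvi,iro] add [mokp,xvmu,ocai] -> 11 lines: wlt vntvu chvaa mokp xvmu ocai vow qvrx oom wlw kblyz
Hunk 4: at line 4 remove [ocai,vow,qvrx] add [gnud] -> 9 lines: wlt vntvu chvaa mokp xvmu gnud oom wlw kblyz
Hunk 5: at line 1 remove [vntvu] add [uxxr,uocv] -> 10 lines: wlt uxxr uocv chvaa mokp xvmu gnud oom wlw kblyz
Hunk 6: at line 5 remove [xvmu,gnud] add [qzvr,pihz,khwx] -> 11 lines: wlt uxxr uocv chvaa mokp qzvr pihz khwx oom wlw kblyz
Hunk 7: at line 7 remove [khwx,oom,wlw] add [cueom,ytma,mieq] -> 11 lines: wlt uxxr uocv chvaa mokp qzvr pihz cueom ytma mieq kblyz
Final line 6: qzvr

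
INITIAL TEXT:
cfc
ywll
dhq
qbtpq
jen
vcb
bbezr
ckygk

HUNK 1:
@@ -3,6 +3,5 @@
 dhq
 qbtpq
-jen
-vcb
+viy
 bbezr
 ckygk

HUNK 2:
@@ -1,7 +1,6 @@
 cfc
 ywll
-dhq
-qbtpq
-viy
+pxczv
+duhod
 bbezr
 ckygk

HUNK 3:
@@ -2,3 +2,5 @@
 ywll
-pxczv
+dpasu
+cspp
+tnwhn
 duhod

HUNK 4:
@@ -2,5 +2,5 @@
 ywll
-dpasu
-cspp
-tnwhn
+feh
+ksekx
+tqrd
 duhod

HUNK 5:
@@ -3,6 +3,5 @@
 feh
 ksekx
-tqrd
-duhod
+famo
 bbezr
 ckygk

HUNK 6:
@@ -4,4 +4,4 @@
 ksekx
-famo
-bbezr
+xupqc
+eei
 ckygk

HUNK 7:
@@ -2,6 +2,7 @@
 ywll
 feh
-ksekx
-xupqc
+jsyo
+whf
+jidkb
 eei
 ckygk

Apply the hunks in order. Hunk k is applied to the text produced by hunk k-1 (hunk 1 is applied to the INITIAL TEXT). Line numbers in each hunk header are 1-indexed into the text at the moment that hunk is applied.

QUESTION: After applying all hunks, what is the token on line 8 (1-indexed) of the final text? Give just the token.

Answer: ckygk

Derivation:
Hunk 1: at line 3 remove [jen,vcb] add [viy] -> 7 lines: cfc ywll dhq qbtpq viy bbezr ckygk
Hunk 2: at line 1 remove [dhq,qbtpq,viy] add [pxczv,duhod] -> 6 lines: cfc ywll pxczv duhod bbezr ckygk
Hunk 3: at line 2 remove [pxczv] add [dpasu,cspp,tnwhn] -> 8 lines: cfc ywll dpasu cspp tnwhn duhod bbezr ckygk
Hunk 4: at line 2 remove [dpasu,cspp,tnwhn] add [feh,ksekx,tqrd] -> 8 lines: cfc ywll feh ksekx tqrd duhod bbezr ckygk
Hunk 5: at line 3 remove [tqrd,duhod] add [famo] -> 7 lines: cfc ywll feh ksekx famo bbezr ckygk
Hunk 6: at line 4 remove [famo,bbezr] add [xupqc,eei] -> 7 lines: cfc ywll feh ksekx xupqc eei ckygk
Hunk 7: at line 2 remove [ksekx,xupqc] add [jsyo,whf,jidkb] -> 8 lines: cfc ywll feh jsyo whf jidkb eei ckygk
Final line 8: ckygk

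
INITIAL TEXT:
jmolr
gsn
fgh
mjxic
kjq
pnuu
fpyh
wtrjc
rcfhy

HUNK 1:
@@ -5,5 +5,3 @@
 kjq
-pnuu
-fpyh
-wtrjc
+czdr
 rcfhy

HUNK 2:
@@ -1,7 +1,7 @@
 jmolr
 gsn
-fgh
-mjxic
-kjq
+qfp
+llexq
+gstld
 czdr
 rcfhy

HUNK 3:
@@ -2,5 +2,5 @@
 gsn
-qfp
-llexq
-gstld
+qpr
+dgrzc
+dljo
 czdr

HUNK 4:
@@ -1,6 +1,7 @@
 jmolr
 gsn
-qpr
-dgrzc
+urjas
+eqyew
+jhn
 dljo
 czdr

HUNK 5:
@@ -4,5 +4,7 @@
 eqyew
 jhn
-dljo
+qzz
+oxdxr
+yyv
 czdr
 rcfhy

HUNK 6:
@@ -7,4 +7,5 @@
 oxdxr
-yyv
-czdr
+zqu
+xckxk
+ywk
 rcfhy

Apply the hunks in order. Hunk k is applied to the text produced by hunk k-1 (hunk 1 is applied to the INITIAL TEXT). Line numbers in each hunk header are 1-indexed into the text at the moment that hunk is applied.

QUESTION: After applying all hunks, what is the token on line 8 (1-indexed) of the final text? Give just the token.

Hunk 1: at line 5 remove [pnuu,fpyh,wtrjc] add [czdr] -> 7 lines: jmolr gsn fgh mjxic kjq czdr rcfhy
Hunk 2: at line 1 remove [fgh,mjxic,kjq] add [qfp,llexq,gstld] -> 7 lines: jmolr gsn qfp llexq gstld czdr rcfhy
Hunk 3: at line 2 remove [qfp,llexq,gstld] add [qpr,dgrzc,dljo] -> 7 lines: jmolr gsn qpr dgrzc dljo czdr rcfhy
Hunk 4: at line 1 remove [qpr,dgrzc] add [urjas,eqyew,jhn] -> 8 lines: jmolr gsn urjas eqyew jhn dljo czdr rcfhy
Hunk 5: at line 4 remove [dljo] add [qzz,oxdxr,yyv] -> 10 lines: jmolr gsn urjas eqyew jhn qzz oxdxr yyv czdr rcfhy
Hunk 6: at line 7 remove [yyv,czdr] add [zqu,xckxk,ywk] -> 11 lines: jmolr gsn urjas eqyew jhn qzz oxdxr zqu xckxk ywk rcfhy
Final line 8: zqu

Answer: zqu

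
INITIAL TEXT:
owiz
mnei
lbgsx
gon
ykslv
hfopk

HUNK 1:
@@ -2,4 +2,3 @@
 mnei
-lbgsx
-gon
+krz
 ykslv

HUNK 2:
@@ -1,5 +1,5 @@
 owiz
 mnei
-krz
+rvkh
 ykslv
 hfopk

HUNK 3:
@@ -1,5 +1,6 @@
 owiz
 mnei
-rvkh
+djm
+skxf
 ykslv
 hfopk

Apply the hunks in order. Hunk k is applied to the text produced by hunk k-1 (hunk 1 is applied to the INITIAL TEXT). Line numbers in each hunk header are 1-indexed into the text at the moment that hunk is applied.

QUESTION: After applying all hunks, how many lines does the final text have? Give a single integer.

Answer: 6

Derivation:
Hunk 1: at line 2 remove [lbgsx,gon] add [krz] -> 5 lines: owiz mnei krz ykslv hfopk
Hunk 2: at line 1 remove [krz] add [rvkh] -> 5 lines: owiz mnei rvkh ykslv hfopk
Hunk 3: at line 1 remove [rvkh] add [djm,skxf] -> 6 lines: owiz mnei djm skxf ykslv hfopk
Final line count: 6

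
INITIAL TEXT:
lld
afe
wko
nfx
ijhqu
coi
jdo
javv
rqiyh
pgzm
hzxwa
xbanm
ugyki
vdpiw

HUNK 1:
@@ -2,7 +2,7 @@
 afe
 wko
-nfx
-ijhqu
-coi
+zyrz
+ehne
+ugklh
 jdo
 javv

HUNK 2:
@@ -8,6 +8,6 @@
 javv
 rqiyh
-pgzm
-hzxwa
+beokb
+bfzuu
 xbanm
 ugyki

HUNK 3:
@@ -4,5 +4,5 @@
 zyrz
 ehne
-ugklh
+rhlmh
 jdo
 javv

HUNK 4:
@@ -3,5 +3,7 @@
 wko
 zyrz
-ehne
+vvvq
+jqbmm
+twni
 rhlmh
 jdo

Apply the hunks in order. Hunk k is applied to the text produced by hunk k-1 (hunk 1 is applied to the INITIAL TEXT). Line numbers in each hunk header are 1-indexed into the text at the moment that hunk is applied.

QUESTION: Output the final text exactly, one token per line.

Answer: lld
afe
wko
zyrz
vvvq
jqbmm
twni
rhlmh
jdo
javv
rqiyh
beokb
bfzuu
xbanm
ugyki
vdpiw

Derivation:
Hunk 1: at line 2 remove [nfx,ijhqu,coi] add [zyrz,ehne,ugklh] -> 14 lines: lld afe wko zyrz ehne ugklh jdo javv rqiyh pgzm hzxwa xbanm ugyki vdpiw
Hunk 2: at line 8 remove [pgzm,hzxwa] add [beokb,bfzuu] -> 14 lines: lld afe wko zyrz ehne ugklh jdo javv rqiyh beokb bfzuu xbanm ugyki vdpiw
Hunk 3: at line 4 remove [ugklh] add [rhlmh] -> 14 lines: lld afe wko zyrz ehne rhlmh jdo javv rqiyh beokb bfzuu xbanm ugyki vdpiw
Hunk 4: at line 3 remove [ehne] add [vvvq,jqbmm,twni] -> 16 lines: lld afe wko zyrz vvvq jqbmm twni rhlmh jdo javv rqiyh beokb bfzuu xbanm ugyki vdpiw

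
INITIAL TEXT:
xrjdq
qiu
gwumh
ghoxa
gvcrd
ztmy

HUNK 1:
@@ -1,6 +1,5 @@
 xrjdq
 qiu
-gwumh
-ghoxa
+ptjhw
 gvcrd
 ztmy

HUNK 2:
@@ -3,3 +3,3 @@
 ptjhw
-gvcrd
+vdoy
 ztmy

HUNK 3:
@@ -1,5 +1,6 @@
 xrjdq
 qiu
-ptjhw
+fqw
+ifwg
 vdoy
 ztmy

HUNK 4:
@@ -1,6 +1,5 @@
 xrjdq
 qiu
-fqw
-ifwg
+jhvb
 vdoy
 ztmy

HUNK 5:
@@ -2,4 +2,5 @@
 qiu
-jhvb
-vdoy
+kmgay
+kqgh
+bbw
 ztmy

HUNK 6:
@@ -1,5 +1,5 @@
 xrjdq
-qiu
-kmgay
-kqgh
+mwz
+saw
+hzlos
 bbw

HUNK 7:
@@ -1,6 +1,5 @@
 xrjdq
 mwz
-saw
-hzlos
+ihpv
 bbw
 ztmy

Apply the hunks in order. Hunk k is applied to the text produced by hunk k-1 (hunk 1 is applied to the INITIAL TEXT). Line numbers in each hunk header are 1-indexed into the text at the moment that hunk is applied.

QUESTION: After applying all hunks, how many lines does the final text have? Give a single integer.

Hunk 1: at line 1 remove [gwumh,ghoxa] add [ptjhw] -> 5 lines: xrjdq qiu ptjhw gvcrd ztmy
Hunk 2: at line 3 remove [gvcrd] add [vdoy] -> 5 lines: xrjdq qiu ptjhw vdoy ztmy
Hunk 3: at line 1 remove [ptjhw] add [fqw,ifwg] -> 6 lines: xrjdq qiu fqw ifwg vdoy ztmy
Hunk 4: at line 1 remove [fqw,ifwg] add [jhvb] -> 5 lines: xrjdq qiu jhvb vdoy ztmy
Hunk 5: at line 2 remove [jhvb,vdoy] add [kmgay,kqgh,bbw] -> 6 lines: xrjdq qiu kmgay kqgh bbw ztmy
Hunk 6: at line 1 remove [qiu,kmgay,kqgh] add [mwz,saw,hzlos] -> 6 lines: xrjdq mwz saw hzlos bbw ztmy
Hunk 7: at line 1 remove [saw,hzlos] add [ihpv] -> 5 lines: xrjdq mwz ihpv bbw ztmy
Final line count: 5

Answer: 5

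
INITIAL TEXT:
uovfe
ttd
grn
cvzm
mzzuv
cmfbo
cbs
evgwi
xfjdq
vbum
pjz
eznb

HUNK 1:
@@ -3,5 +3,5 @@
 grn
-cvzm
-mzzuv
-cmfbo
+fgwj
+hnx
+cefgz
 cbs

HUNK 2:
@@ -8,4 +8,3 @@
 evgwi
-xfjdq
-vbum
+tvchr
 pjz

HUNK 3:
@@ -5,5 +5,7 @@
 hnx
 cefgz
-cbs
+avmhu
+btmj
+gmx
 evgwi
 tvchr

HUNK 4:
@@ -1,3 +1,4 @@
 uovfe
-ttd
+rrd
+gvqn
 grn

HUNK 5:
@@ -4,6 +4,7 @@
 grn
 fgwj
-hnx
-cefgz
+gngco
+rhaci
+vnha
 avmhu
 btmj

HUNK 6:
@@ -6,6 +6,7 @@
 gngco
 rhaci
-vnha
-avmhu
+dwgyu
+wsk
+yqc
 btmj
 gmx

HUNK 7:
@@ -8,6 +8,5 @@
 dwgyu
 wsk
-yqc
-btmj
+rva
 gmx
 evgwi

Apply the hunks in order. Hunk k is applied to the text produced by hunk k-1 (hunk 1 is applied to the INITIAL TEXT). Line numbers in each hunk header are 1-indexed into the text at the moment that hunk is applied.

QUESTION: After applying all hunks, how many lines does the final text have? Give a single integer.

Answer: 15

Derivation:
Hunk 1: at line 3 remove [cvzm,mzzuv,cmfbo] add [fgwj,hnx,cefgz] -> 12 lines: uovfe ttd grn fgwj hnx cefgz cbs evgwi xfjdq vbum pjz eznb
Hunk 2: at line 8 remove [xfjdq,vbum] add [tvchr] -> 11 lines: uovfe ttd grn fgwj hnx cefgz cbs evgwi tvchr pjz eznb
Hunk 3: at line 5 remove [cbs] add [avmhu,btmj,gmx] -> 13 lines: uovfe ttd grn fgwj hnx cefgz avmhu btmj gmx evgwi tvchr pjz eznb
Hunk 4: at line 1 remove [ttd] add [rrd,gvqn] -> 14 lines: uovfe rrd gvqn grn fgwj hnx cefgz avmhu btmj gmx evgwi tvchr pjz eznb
Hunk 5: at line 4 remove [hnx,cefgz] add [gngco,rhaci,vnha] -> 15 lines: uovfe rrd gvqn grn fgwj gngco rhaci vnha avmhu btmj gmx evgwi tvchr pjz eznb
Hunk 6: at line 6 remove [vnha,avmhu] add [dwgyu,wsk,yqc] -> 16 lines: uovfe rrd gvqn grn fgwj gngco rhaci dwgyu wsk yqc btmj gmx evgwi tvchr pjz eznb
Hunk 7: at line 8 remove [yqc,btmj] add [rva] -> 15 lines: uovfe rrd gvqn grn fgwj gngco rhaci dwgyu wsk rva gmx evgwi tvchr pjz eznb
Final line count: 15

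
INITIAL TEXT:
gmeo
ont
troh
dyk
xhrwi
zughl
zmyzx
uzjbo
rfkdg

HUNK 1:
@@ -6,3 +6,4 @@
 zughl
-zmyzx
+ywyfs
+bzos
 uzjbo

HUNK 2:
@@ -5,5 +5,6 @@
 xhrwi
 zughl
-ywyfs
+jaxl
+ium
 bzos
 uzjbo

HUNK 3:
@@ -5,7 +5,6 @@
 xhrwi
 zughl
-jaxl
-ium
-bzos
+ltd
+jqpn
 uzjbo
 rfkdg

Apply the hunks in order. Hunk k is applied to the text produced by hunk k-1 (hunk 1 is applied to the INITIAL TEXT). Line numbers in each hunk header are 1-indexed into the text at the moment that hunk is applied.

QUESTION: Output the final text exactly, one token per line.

Hunk 1: at line 6 remove [zmyzx] add [ywyfs,bzos] -> 10 lines: gmeo ont troh dyk xhrwi zughl ywyfs bzos uzjbo rfkdg
Hunk 2: at line 5 remove [ywyfs] add [jaxl,ium] -> 11 lines: gmeo ont troh dyk xhrwi zughl jaxl ium bzos uzjbo rfkdg
Hunk 3: at line 5 remove [jaxl,ium,bzos] add [ltd,jqpn] -> 10 lines: gmeo ont troh dyk xhrwi zughl ltd jqpn uzjbo rfkdg

Answer: gmeo
ont
troh
dyk
xhrwi
zughl
ltd
jqpn
uzjbo
rfkdg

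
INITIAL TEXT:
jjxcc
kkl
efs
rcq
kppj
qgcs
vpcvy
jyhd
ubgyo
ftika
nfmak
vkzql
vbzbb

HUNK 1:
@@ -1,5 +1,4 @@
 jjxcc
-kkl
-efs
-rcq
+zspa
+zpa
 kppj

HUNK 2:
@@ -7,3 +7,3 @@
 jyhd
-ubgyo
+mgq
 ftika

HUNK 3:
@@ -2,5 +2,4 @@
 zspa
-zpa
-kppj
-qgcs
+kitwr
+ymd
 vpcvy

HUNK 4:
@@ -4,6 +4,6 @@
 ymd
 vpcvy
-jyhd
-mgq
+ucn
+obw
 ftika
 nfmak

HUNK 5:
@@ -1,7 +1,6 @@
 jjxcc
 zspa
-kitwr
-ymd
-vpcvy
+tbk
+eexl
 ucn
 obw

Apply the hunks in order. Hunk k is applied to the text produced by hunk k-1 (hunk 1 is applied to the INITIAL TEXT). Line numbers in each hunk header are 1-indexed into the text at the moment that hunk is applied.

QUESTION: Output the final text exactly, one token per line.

Answer: jjxcc
zspa
tbk
eexl
ucn
obw
ftika
nfmak
vkzql
vbzbb

Derivation:
Hunk 1: at line 1 remove [kkl,efs,rcq] add [zspa,zpa] -> 12 lines: jjxcc zspa zpa kppj qgcs vpcvy jyhd ubgyo ftika nfmak vkzql vbzbb
Hunk 2: at line 7 remove [ubgyo] add [mgq] -> 12 lines: jjxcc zspa zpa kppj qgcs vpcvy jyhd mgq ftika nfmak vkzql vbzbb
Hunk 3: at line 2 remove [zpa,kppj,qgcs] add [kitwr,ymd] -> 11 lines: jjxcc zspa kitwr ymd vpcvy jyhd mgq ftika nfmak vkzql vbzbb
Hunk 4: at line 4 remove [jyhd,mgq] add [ucn,obw] -> 11 lines: jjxcc zspa kitwr ymd vpcvy ucn obw ftika nfmak vkzql vbzbb
Hunk 5: at line 1 remove [kitwr,ymd,vpcvy] add [tbk,eexl] -> 10 lines: jjxcc zspa tbk eexl ucn obw ftika nfmak vkzql vbzbb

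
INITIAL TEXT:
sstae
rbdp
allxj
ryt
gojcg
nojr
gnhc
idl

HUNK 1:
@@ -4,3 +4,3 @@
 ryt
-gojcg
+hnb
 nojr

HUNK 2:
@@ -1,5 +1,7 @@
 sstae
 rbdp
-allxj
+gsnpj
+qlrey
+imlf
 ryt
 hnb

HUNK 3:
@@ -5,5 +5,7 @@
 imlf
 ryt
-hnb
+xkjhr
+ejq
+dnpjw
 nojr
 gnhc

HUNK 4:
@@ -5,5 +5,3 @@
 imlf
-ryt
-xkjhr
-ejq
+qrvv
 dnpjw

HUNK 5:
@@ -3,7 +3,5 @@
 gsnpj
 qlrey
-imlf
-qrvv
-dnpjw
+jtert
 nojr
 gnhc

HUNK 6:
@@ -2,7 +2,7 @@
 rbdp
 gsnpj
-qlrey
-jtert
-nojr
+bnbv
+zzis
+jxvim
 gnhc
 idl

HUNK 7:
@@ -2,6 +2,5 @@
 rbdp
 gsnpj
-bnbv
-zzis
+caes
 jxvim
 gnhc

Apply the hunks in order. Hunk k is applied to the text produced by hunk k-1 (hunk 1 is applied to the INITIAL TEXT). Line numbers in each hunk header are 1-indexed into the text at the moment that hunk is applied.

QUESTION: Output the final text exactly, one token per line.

Answer: sstae
rbdp
gsnpj
caes
jxvim
gnhc
idl

Derivation:
Hunk 1: at line 4 remove [gojcg] add [hnb] -> 8 lines: sstae rbdp allxj ryt hnb nojr gnhc idl
Hunk 2: at line 1 remove [allxj] add [gsnpj,qlrey,imlf] -> 10 lines: sstae rbdp gsnpj qlrey imlf ryt hnb nojr gnhc idl
Hunk 3: at line 5 remove [hnb] add [xkjhr,ejq,dnpjw] -> 12 lines: sstae rbdp gsnpj qlrey imlf ryt xkjhr ejq dnpjw nojr gnhc idl
Hunk 4: at line 5 remove [ryt,xkjhr,ejq] add [qrvv] -> 10 lines: sstae rbdp gsnpj qlrey imlf qrvv dnpjw nojr gnhc idl
Hunk 5: at line 3 remove [imlf,qrvv,dnpjw] add [jtert] -> 8 lines: sstae rbdp gsnpj qlrey jtert nojr gnhc idl
Hunk 6: at line 2 remove [qlrey,jtert,nojr] add [bnbv,zzis,jxvim] -> 8 lines: sstae rbdp gsnpj bnbv zzis jxvim gnhc idl
Hunk 7: at line 2 remove [bnbv,zzis] add [caes] -> 7 lines: sstae rbdp gsnpj caes jxvim gnhc idl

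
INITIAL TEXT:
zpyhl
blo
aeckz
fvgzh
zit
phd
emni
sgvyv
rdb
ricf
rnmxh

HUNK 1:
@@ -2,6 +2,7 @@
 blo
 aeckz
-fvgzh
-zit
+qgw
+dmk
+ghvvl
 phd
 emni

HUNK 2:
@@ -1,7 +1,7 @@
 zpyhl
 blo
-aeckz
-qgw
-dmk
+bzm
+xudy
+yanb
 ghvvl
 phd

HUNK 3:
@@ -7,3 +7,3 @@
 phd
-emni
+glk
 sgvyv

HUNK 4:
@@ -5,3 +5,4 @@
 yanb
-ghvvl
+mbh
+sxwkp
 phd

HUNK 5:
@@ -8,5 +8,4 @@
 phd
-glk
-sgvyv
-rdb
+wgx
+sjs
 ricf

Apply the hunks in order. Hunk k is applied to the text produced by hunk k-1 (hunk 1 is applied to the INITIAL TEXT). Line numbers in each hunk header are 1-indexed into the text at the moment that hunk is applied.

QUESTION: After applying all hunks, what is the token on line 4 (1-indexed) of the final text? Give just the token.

Answer: xudy

Derivation:
Hunk 1: at line 2 remove [fvgzh,zit] add [qgw,dmk,ghvvl] -> 12 lines: zpyhl blo aeckz qgw dmk ghvvl phd emni sgvyv rdb ricf rnmxh
Hunk 2: at line 1 remove [aeckz,qgw,dmk] add [bzm,xudy,yanb] -> 12 lines: zpyhl blo bzm xudy yanb ghvvl phd emni sgvyv rdb ricf rnmxh
Hunk 3: at line 7 remove [emni] add [glk] -> 12 lines: zpyhl blo bzm xudy yanb ghvvl phd glk sgvyv rdb ricf rnmxh
Hunk 4: at line 5 remove [ghvvl] add [mbh,sxwkp] -> 13 lines: zpyhl blo bzm xudy yanb mbh sxwkp phd glk sgvyv rdb ricf rnmxh
Hunk 5: at line 8 remove [glk,sgvyv,rdb] add [wgx,sjs] -> 12 lines: zpyhl blo bzm xudy yanb mbh sxwkp phd wgx sjs ricf rnmxh
Final line 4: xudy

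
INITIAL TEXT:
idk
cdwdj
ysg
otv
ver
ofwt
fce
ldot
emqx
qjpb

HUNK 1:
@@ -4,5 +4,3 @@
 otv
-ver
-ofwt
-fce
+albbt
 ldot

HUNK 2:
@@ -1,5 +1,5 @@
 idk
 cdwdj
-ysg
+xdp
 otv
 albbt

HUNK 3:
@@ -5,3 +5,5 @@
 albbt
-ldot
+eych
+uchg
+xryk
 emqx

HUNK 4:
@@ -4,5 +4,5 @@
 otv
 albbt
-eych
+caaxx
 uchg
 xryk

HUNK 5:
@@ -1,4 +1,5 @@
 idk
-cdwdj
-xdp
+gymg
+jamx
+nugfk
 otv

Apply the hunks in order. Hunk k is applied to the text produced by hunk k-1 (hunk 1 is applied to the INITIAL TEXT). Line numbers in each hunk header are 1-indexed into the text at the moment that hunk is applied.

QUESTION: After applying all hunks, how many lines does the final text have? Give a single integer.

Hunk 1: at line 4 remove [ver,ofwt,fce] add [albbt] -> 8 lines: idk cdwdj ysg otv albbt ldot emqx qjpb
Hunk 2: at line 1 remove [ysg] add [xdp] -> 8 lines: idk cdwdj xdp otv albbt ldot emqx qjpb
Hunk 3: at line 5 remove [ldot] add [eych,uchg,xryk] -> 10 lines: idk cdwdj xdp otv albbt eych uchg xryk emqx qjpb
Hunk 4: at line 4 remove [eych] add [caaxx] -> 10 lines: idk cdwdj xdp otv albbt caaxx uchg xryk emqx qjpb
Hunk 5: at line 1 remove [cdwdj,xdp] add [gymg,jamx,nugfk] -> 11 lines: idk gymg jamx nugfk otv albbt caaxx uchg xryk emqx qjpb
Final line count: 11

Answer: 11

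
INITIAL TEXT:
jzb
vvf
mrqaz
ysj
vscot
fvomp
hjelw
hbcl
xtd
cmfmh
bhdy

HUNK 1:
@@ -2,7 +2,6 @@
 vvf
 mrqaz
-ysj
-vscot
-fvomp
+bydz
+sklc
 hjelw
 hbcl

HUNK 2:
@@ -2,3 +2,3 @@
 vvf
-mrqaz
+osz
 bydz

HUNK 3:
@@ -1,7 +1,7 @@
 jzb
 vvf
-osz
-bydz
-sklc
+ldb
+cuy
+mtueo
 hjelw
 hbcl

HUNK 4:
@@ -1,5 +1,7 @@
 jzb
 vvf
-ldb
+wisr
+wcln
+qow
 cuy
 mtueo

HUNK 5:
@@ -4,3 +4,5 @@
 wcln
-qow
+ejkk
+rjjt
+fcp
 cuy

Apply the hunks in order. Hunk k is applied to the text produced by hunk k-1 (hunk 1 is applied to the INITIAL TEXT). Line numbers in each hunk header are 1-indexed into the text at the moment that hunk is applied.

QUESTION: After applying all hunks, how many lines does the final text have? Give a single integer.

Answer: 14

Derivation:
Hunk 1: at line 2 remove [ysj,vscot,fvomp] add [bydz,sklc] -> 10 lines: jzb vvf mrqaz bydz sklc hjelw hbcl xtd cmfmh bhdy
Hunk 2: at line 2 remove [mrqaz] add [osz] -> 10 lines: jzb vvf osz bydz sklc hjelw hbcl xtd cmfmh bhdy
Hunk 3: at line 1 remove [osz,bydz,sklc] add [ldb,cuy,mtueo] -> 10 lines: jzb vvf ldb cuy mtueo hjelw hbcl xtd cmfmh bhdy
Hunk 4: at line 1 remove [ldb] add [wisr,wcln,qow] -> 12 lines: jzb vvf wisr wcln qow cuy mtueo hjelw hbcl xtd cmfmh bhdy
Hunk 5: at line 4 remove [qow] add [ejkk,rjjt,fcp] -> 14 lines: jzb vvf wisr wcln ejkk rjjt fcp cuy mtueo hjelw hbcl xtd cmfmh bhdy
Final line count: 14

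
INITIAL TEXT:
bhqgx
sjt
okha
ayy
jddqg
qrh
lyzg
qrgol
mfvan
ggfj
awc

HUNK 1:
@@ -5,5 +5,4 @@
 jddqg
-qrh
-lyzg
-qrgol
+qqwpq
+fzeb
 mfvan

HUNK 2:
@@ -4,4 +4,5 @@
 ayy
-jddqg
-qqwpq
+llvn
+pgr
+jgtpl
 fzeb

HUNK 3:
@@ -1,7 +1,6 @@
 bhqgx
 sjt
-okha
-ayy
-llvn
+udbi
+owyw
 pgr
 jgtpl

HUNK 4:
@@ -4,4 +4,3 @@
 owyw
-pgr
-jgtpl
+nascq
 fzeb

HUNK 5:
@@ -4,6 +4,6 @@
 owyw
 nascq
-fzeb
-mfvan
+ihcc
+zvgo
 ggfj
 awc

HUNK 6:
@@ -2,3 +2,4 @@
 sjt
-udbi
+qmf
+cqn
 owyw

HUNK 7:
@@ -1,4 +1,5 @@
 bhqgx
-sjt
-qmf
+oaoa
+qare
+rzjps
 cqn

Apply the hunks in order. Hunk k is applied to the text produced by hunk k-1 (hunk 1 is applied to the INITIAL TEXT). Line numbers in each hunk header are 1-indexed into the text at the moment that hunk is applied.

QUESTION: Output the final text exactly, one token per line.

Answer: bhqgx
oaoa
qare
rzjps
cqn
owyw
nascq
ihcc
zvgo
ggfj
awc

Derivation:
Hunk 1: at line 5 remove [qrh,lyzg,qrgol] add [qqwpq,fzeb] -> 10 lines: bhqgx sjt okha ayy jddqg qqwpq fzeb mfvan ggfj awc
Hunk 2: at line 4 remove [jddqg,qqwpq] add [llvn,pgr,jgtpl] -> 11 lines: bhqgx sjt okha ayy llvn pgr jgtpl fzeb mfvan ggfj awc
Hunk 3: at line 1 remove [okha,ayy,llvn] add [udbi,owyw] -> 10 lines: bhqgx sjt udbi owyw pgr jgtpl fzeb mfvan ggfj awc
Hunk 4: at line 4 remove [pgr,jgtpl] add [nascq] -> 9 lines: bhqgx sjt udbi owyw nascq fzeb mfvan ggfj awc
Hunk 5: at line 4 remove [fzeb,mfvan] add [ihcc,zvgo] -> 9 lines: bhqgx sjt udbi owyw nascq ihcc zvgo ggfj awc
Hunk 6: at line 2 remove [udbi] add [qmf,cqn] -> 10 lines: bhqgx sjt qmf cqn owyw nascq ihcc zvgo ggfj awc
Hunk 7: at line 1 remove [sjt,qmf] add [oaoa,qare,rzjps] -> 11 lines: bhqgx oaoa qare rzjps cqn owyw nascq ihcc zvgo ggfj awc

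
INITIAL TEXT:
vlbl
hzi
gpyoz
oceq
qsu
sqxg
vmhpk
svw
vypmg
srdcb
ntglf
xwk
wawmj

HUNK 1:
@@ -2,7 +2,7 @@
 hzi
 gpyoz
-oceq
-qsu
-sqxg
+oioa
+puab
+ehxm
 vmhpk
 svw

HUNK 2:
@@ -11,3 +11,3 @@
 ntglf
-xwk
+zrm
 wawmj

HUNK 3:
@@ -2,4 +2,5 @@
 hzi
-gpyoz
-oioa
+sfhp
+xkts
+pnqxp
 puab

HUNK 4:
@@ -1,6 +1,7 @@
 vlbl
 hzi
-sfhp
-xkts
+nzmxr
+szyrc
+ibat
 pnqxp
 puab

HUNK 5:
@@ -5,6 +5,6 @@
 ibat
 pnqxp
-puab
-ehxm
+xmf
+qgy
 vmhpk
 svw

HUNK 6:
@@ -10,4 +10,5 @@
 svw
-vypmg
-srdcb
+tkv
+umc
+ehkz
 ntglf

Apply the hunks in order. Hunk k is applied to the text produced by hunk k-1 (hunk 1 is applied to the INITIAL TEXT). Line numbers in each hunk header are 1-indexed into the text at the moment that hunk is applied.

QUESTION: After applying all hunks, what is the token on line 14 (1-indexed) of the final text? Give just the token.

Answer: ntglf

Derivation:
Hunk 1: at line 2 remove [oceq,qsu,sqxg] add [oioa,puab,ehxm] -> 13 lines: vlbl hzi gpyoz oioa puab ehxm vmhpk svw vypmg srdcb ntglf xwk wawmj
Hunk 2: at line 11 remove [xwk] add [zrm] -> 13 lines: vlbl hzi gpyoz oioa puab ehxm vmhpk svw vypmg srdcb ntglf zrm wawmj
Hunk 3: at line 2 remove [gpyoz,oioa] add [sfhp,xkts,pnqxp] -> 14 lines: vlbl hzi sfhp xkts pnqxp puab ehxm vmhpk svw vypmg srdcb ntglf zrm wawmj
Hunk 4: at line 1 remove [sfhp,xkts] add [nzmxr,szyrc,ibat] -> 15 lines: vlbl hzi nzmxr szyrc ibat pnqxp puab ehxm vmhpk svw vypmg srdcb ntglf zrm wawmj
Hunk 5: at line 5 remove [puab,ehxm] add [xmf,qgy] -> 15 lines: vlbl hzi nzmxr szyrc ibat pnqxp xmf qgy vmhpk svw vypmg srdcb ntglf zrm wawmj
Hunk 6: at line 10 remove [vypmg,srdcb] add [tkv,umc,ehkz] -> 16 lines: vlbl hzi nzmxr szyrc ibat pnqxp xmf qgy vmhpk svw tkv umc ehkz ntglf zrm wawmj
Final line 14: ntglf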